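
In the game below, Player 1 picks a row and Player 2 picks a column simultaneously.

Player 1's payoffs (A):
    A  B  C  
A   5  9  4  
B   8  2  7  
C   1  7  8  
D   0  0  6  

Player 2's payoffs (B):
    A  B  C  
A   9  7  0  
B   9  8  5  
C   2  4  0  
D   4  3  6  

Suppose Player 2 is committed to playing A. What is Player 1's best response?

B

With Player 2 fixed at A, Player 1's payoffs are: A → 5, B → 8, C → 1, D → 0.
The maximum is 8, achieved by B.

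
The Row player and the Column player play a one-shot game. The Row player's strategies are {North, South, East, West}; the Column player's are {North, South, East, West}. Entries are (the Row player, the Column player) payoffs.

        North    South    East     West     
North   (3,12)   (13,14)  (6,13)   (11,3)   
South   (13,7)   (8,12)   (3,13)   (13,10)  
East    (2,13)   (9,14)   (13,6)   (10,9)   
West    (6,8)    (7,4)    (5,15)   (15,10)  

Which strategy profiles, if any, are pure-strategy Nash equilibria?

Check mutual best responses: a cell is a NE iff neither player can gain by unilaterally deviating.
The Row player's best responses — vs North: South (payoff 13); vs South: North (payoff 13); vs East: East (payoff 13); vs West: West (payoff 15).
The Column player's best responses — vs North: South (payoff 14); vs South: East (payoff 13); vs East: South (payoff 14); vs West: East (payoff 15).
The only mutual best response is (North, South); neither player gains by switching there.

(North, South)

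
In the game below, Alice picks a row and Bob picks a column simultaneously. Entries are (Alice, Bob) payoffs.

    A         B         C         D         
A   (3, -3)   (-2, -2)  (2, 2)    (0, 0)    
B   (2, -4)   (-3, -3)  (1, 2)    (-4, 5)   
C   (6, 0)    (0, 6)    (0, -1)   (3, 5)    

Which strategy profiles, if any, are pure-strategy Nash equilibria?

Find each player's best response to every opponent strategy; NE are the intersections.
Alice's best responses — vs A: C (payoff 6); vs B: C (payoff 0); vs C: A (payoff 2); vs D: C (payoff 3).
Bob's best responses — vs A: C (payoff 2); vs B: D (payoff 5); vs C: B (payoff 6).
Mutual best responses occur at (A, C) and (C, B); at each, neither player gains by switching.

(A, C) and (C, B)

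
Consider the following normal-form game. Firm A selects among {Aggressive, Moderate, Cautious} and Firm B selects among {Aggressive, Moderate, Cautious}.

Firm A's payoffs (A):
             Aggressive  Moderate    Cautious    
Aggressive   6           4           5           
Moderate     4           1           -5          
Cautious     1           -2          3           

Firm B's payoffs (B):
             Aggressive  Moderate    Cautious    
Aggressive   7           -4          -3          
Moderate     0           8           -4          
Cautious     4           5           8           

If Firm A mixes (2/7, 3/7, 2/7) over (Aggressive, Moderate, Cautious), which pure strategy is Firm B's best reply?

Moderate

Compute Firm B's expected payoff from each pure strategy against the given mix.
Aggressive: (2/7)·7 + (3/7)·0 + (2/7)·4 = 22/7
Moderate: (2/7)·(-4) + (3/7)·8 + (2/7)·5 = 26/7
Cautious: (2/7)·(-3) + (3/7)·(-4) + (2/7)·8 = -2/7
Highest expected payoff is 26/7, from Moderate.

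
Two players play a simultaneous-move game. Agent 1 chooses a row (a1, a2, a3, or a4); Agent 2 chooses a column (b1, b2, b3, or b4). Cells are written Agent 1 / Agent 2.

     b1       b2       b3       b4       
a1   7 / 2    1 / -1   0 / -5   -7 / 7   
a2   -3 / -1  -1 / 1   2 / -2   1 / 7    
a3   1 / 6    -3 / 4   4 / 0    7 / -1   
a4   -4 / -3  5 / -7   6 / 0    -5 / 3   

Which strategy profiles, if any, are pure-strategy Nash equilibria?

Find each player's best response to every opponent strategy; NE are the intersections.
Agent 1's best responses — vs b1: a1 (payoff 7); vs b2: a4 (payoff 5); vs b3: a4 (payoff 6); vs b4: a3 (payoff 7).
Agent 2's best responses — vs a1: b4 (payoff 7); vs a2: b4 (payoff 7); vs a3: b1 (payoff 6); vs a4: b4 (payoff 3).
No cell has both players best-responding. For instance, Agent 1's best reply to b2 is a4, but against a4 Agent 2 prefers b4 over b2.

None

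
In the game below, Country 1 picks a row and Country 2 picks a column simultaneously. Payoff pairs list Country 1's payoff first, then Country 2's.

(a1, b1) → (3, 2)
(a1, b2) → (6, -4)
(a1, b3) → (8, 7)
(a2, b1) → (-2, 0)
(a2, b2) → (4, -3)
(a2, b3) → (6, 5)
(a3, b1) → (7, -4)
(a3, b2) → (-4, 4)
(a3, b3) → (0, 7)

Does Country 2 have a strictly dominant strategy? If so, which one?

A strategy is strictly dominant if it gives Country 2 a strictly higher payoff than every other strategy, against every choice by the opponent.
b3 strictly dominates: vs a1: 7 > each of {2, -4}; vs a2: 5 > each of {0, -3}; vs a3: 7 > each of {-4, 4}.

b3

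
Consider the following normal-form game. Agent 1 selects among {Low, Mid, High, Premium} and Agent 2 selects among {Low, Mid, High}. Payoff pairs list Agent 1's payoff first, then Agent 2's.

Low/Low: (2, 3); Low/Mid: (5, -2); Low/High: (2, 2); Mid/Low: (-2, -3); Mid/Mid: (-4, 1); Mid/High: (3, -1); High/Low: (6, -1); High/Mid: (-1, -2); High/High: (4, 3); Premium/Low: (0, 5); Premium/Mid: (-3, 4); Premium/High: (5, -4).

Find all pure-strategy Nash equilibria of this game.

There is no pure-strategy Nash equilibrium

Find each player's best response to every opponent strategy; NE are the intersections.
Agent 1's best responses — vs Low: High (payoff 6); vs Mid: Low (payoff 5); vs High: Premium (payoff 5).
Agent 2's best responses — vs Low: Low (payoff 3); vs Mid: Mid (payoff 1); vs High: High (payoff 3); vs Premium: Low (payoff 5).
No cell has both players best-responding. For instance, Agent 1's best reply to Low is High, but against High Agent 2 prefers High over Low.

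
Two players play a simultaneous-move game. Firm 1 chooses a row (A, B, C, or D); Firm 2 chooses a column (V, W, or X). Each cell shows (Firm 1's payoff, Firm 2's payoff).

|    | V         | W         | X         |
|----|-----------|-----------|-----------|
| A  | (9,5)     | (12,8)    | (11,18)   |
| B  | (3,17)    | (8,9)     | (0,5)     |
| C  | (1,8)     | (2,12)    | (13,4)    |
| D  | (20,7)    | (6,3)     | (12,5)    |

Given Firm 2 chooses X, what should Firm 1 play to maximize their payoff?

C

With Firm 2 fixed at X, Firm 1's payoffs are: A → 11, B → 0, C → 13, D → 12.
The maximum is 13, achieved by C.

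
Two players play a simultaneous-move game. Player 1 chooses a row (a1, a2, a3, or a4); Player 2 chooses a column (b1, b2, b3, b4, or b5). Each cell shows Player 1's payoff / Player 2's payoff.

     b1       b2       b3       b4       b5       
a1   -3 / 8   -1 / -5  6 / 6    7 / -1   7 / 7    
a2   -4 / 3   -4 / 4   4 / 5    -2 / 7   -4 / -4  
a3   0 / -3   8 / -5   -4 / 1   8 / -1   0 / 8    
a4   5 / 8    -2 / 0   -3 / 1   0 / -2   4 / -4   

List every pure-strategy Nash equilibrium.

Check mutual best responses: a cell is a NE iff neither player can gain by unilaterally deviating.
Player 1's best responses — vs b1: a4 (payoff 5); vs b2: a3 (payoff 8); vs b3: a1 (payoff 6); vs b4: a3 (payoff 8); vs b5: a1 (payoff 7).
Player 2's best responses — vs a1: b1 (payoff 8); vs a2: b4 (payoff 7); vs a3: b5 (payoff 8); vs a4: b1 (payoff 8).
The only mutual best response is (a4, b1); neither player gains by switching there.

(a4, b1)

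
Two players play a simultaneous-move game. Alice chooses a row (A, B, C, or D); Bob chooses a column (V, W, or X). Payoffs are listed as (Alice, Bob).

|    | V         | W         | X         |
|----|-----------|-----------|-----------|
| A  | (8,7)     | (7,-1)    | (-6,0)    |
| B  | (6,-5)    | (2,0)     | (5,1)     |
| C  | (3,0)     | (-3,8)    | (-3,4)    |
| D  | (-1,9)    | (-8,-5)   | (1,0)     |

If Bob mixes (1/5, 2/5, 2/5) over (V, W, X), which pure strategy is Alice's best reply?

B

Alice's best reply maximizes expected payoff against the mix.
A: (1/5)·8 + (2/5)·7 + (2/5)·(-6) = 2
B: (1/5)·6 + (2/5)·2 + (2/5)·5 = 4
C: (1/5)·3 + (2/5)·(-3) + (2/5)·(-3) = -9/5
D: (1/5)·(-1) + (2/5)·(-8) + (2/5)·1 = -3
Highest expected payoff is 4, from B.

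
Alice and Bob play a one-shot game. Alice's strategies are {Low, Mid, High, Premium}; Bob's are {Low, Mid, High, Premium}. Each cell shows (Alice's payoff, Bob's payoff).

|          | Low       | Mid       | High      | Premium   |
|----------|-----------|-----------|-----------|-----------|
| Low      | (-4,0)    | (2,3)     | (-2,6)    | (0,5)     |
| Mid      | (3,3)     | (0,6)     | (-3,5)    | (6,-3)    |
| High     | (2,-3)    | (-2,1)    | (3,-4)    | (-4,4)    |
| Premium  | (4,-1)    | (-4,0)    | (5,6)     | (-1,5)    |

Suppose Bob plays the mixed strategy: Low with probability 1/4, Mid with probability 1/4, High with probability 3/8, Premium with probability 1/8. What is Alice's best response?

Premium

Alice's best reply maximizes expected payoff against the mix.
Low: (1/4)·(-4) + (1/4)·2 + (3/8)·(-2) + (1/8)·0 = -5/4
Mid: (1/4)·3 + (1/4)·0 + (3/8)·(-3) + (1/8)·6 = 3/8
High: (1/4)·2 + (1/4)·(-2) + (3/8)·3 + (1/8)·(-4) = 5/8
Premium: (1/4)·4 + (1/4)·(-4) + (3/8)·5 + (1/8)·(-1) = 7/4
Highest expected payoff is 7/4, from Premium.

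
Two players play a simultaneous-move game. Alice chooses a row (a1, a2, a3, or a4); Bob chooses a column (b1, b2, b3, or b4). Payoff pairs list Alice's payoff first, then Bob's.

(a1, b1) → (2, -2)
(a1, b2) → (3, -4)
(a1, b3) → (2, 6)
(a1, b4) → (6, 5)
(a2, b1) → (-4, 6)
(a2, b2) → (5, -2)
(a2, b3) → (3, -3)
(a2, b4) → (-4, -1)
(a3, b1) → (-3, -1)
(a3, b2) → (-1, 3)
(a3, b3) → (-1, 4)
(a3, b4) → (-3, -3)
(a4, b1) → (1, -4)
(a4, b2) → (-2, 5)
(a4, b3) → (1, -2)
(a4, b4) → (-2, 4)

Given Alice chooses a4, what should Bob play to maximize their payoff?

With Alice fixed at a4, Bob's payoffs are: b1 → -4, b2 → 5, b3 → -2, b4 → 4.
The maximum is 5, achieved by b2.

b2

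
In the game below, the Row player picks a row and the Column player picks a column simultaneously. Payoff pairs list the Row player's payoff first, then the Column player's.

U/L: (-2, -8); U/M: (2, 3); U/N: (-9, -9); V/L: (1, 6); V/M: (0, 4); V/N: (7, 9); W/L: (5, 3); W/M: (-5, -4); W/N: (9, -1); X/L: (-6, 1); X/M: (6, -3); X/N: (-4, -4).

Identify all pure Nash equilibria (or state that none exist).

Find each player's best response to every opponent strategy; NE are the intersections.
The Row player's best responses — vs L: W (payoff 5); vs M: X (payoff 6); vs N: W (payoff 9).
The Column player's best responses — vs U: M (payoff 3); vs V: N (payoff 9); vs W: L (payoff 3); vs X: L (payoff 1).
The only mutual best response is (W, L); neither player gains by switching there.

(W, L)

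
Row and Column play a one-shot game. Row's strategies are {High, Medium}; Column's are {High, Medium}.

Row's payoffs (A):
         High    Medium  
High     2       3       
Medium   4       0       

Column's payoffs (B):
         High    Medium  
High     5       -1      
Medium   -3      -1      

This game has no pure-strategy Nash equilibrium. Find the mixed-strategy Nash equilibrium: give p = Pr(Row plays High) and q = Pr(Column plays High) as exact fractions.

p = 1/4, q = 3/5

In a mixed NE each player is indifferent between their pure strategies, so the opponent's mix sets the indifference.
Column indifferent between High and Medium: p·5 + (1−p)·(-3) = p·(-1) + (1−p)·(-1) ⟹ (-3) + 8p = (-1) + 0p ⟹ p = 1/4.
Row indifferent between High and Medium: q·2 + (1−q)·3 = q·4 + (1−q)·0 ⟹ 3 + (-1)q = 0 + 4q ⟹ q = 3/5.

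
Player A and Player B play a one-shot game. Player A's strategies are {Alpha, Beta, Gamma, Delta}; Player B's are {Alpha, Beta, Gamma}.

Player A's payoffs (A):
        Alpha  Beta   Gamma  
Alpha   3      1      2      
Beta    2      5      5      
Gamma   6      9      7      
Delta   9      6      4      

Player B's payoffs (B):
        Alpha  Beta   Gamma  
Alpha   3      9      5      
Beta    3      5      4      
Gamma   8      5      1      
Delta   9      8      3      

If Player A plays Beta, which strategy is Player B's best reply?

Beta

With Player A fixed at Beta, Player B's payoffs are: Alpha → 3, Beta → 5, Gamma → 4.
The maximum is 5, achieved by Beta.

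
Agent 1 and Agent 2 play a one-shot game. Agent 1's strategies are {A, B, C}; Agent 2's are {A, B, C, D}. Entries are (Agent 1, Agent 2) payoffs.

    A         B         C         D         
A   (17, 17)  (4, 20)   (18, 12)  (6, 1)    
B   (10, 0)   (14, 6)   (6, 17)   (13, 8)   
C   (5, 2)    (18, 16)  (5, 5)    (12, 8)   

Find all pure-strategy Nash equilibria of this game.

Check mutual best responses: a cell is a NE iff neither player can gain by unilaterally deviating.
Agent 1's best responses — vs A: A (payoff 17); vs B: C (payoff 18); vs C: A (payoff 18); vs D: B (payoff 13).
Agent 2's best responses — vs A: B (payoff 20); vs B: C (payoff 17); vs C: B (payoff 16).
The only mutual best response is (C, B); neither player gains by switching there.

(C, B)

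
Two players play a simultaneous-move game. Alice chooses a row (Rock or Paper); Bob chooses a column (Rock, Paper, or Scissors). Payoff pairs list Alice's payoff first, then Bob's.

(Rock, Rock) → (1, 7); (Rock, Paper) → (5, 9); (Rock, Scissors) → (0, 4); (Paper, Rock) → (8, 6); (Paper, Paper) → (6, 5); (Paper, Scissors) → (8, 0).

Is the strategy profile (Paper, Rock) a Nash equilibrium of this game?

Holding Bob at Rock: Alice gets 8 from Paper, versus 1 from Rock. No profitable deviation for Alice.
Holding Alice at Paper: Bob gets 6 from Rock, versus 5 from Paper, 0 from Scissors. No profitable deviation for Bob either.

Yes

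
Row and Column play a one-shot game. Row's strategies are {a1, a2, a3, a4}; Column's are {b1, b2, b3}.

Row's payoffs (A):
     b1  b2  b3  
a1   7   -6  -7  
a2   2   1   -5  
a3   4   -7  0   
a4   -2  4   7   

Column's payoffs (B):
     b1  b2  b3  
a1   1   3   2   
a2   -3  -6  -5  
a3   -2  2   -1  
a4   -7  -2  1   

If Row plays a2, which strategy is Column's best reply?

b1

With Row fixed at a2, Column's payoffs are: b1 → -3, b2 → -6, b3 → -5.
The maximum is -3, achieved by b1.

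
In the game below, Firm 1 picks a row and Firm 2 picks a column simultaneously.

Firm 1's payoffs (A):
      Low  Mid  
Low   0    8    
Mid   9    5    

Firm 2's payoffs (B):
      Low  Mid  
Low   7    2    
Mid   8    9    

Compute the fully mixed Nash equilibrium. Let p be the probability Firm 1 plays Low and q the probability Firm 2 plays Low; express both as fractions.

Each player's mixing probability is pinned down by making the *other* player indifferent.
Firm 2 indifferent between Low and Mid: p·7 + (1−p)·8 = p·2 + (1−p)·9 ⟹ 8 + (-1)p = 9 + (-7)p ⟹ p = 1/6.
Firm 1 indifferent between Low and Mid: q·0 + (1−q)·8 = q·9 + (1−q)·5 ⟹ 8 + (-8)q = 5 + 4q ⟹ q = 1/4.

p = 1/6, q = 1/4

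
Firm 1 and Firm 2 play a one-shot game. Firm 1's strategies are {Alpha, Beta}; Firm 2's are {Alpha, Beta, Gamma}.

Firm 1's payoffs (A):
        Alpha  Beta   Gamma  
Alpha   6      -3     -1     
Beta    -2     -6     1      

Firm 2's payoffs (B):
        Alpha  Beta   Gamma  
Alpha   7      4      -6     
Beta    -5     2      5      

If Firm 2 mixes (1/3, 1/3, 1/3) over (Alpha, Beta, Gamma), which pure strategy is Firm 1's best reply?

Alpha

Firm 1's best reply maximizes expected payoff against the mix.
Alpha: (1/3)·6 + (1/3)·(-3) + (1/3)·(-1) = 2/3
Beta: (1/3)·(-2) + (1/3)·(-6) + (1/3)·1 = -7/3
Highest expected payoff is 2/3, from Alpha.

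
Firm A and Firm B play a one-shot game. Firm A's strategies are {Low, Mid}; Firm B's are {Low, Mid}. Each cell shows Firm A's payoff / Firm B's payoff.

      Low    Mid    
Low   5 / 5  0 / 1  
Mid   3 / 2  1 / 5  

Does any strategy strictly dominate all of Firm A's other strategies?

Check whether one of Firm A's strategies beats all alternatives regardless of what the opponent does.
Low is not dominant: against Mid, Mid gives 1 > 0.
Mid is not dominant: against Low, Low gives 5 > 3.
No single strategy is best against every opponent action.

No strictly dominant strategy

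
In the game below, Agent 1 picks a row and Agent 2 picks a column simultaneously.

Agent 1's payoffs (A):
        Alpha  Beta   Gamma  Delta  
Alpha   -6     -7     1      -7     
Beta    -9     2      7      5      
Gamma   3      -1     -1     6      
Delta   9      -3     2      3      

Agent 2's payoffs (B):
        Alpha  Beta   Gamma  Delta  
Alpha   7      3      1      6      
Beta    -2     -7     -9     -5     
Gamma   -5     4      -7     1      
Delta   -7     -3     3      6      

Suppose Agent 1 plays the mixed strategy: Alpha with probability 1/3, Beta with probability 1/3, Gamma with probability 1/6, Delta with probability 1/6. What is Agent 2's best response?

Delta

Agent 2's best reply maximizes expected payoff against the mix.
Alpha: (1/3)·7 + (1/3)·(-2) + (1/6)·(-5) + (1/6)·(-7) = -1/3
Beta: (1/3)·3 + (1/3)·(-7) + (1/6)·4 + (1/6)·(-3) = -7/6
Gamma: (1/3)·1 + (1/3)·(-9) + (1/6)·(-7) + (1/6)·3 = -10/3
Delta: (1/3)·6 + (1/3)·(-5) + (1/6)·1 + (1/6)·6 = 3/2
Highest expected payoff is 3/2, from Delta.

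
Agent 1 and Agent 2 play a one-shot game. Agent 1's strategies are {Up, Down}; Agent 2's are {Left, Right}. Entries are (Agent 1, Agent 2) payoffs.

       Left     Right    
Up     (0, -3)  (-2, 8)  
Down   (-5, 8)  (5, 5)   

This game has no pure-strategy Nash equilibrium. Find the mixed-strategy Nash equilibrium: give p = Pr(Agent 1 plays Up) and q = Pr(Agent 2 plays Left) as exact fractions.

p = 3/14, q = 7/12

Each player's mixing probability is pinned down by making the *other* player indifferent.
Agent 2 indifferent between Left and Right: p·(-3) + (1−p)·8 = p·8 + (1−p)·5 ⟹ 8 + (-11)p = 5 + 3p ⟹ p = 3/14.
Agent 1 indifferent between Up and Down: q·0 + (1−q)·(-2) = q·(-5) + (1−q)·5 ⟹ (-2) + 2q = 5 + (-10)q ⟹ q = 7/12.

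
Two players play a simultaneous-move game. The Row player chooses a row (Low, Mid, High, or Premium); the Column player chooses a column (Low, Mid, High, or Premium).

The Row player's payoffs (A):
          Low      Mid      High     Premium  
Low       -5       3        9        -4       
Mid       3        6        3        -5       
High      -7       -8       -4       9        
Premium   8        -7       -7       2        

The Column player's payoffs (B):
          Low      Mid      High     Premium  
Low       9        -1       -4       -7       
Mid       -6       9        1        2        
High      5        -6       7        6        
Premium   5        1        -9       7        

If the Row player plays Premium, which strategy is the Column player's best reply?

Premium

With the Row player fixed at Premium, the Column player's payoffs are: Low → 5, Mid → 1, High → -9, Premium → 7.
The maximum is 7, achieved by Premium.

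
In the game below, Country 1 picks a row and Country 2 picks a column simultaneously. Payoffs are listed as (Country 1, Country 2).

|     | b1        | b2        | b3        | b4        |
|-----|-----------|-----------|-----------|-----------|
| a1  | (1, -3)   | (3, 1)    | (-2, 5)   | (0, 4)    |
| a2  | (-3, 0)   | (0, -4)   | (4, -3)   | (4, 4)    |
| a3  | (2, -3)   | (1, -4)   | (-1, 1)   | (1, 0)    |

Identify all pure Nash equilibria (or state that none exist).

(a2, b4)

A profile is a Nash equilibrium when each player is best-responding to the other.
Country 1's best responses — vs b1: a3 (payoff 2); vs b2: a1 (payoff 3); vs b3: a2 (payoff 4); vs b4: a2 (payoff 4).
Country 2's best responses — vs a1: b3 (payoff 5); vs a2: b4 (payoff 4); vs a3: b3 (payoff 1).
The only mutual best response is (a2, b4); neither player gains by switching there.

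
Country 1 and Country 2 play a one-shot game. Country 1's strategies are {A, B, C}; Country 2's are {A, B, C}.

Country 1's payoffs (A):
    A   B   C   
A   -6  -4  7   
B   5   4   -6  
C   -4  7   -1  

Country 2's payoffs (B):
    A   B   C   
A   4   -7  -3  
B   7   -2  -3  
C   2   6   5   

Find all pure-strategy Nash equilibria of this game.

Check mutual best responses: a cell is a NE iff neither player can gain by unilaterally deviating.
Country 1's best responses — vs A: B (payoff 5); vs B: C (payoff 7); vs C: A (payoff 7).
Country 2's best responses — vs A: A (payoff 4); vs B: A (payoff 7); vs C: B (payoff 6).
Mutual best responses occur at (B, A) and (C, B); at each, neither player gains by switching.

(B, A) and (C, B)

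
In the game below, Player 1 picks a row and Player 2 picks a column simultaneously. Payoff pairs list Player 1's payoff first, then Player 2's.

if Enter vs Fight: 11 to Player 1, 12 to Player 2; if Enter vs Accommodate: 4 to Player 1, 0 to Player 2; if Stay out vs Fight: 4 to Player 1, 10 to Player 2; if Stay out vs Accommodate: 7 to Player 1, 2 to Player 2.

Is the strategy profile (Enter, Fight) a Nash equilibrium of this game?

Yes

Holding Player 2 at Fight: Player 1 gets 11 from Enter, versus 4 from Stay out. No profitable deviation for Player 1.
Holding Player 1 at Enter: Player 2 gets 12 from Fight, versus 0 from Accommodate. No profitable deviation for Player 2 either.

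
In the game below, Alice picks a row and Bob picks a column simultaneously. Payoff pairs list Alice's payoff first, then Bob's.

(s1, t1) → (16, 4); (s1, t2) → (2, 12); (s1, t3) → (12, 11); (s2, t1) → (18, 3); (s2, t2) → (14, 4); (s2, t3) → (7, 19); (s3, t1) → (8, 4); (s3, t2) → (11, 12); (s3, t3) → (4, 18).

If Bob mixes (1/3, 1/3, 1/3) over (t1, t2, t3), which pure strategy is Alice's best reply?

Compute Alice's expected payoff from each pure strategy against the given mix.
s1: (1/3)·16 + (1/3)·2 + (1/3)·12 = 10
s2: (1/3)·18 + (1/3)·14 + (1/3)·7 = 13
s3: (1/3)·8 + (1/3)·11 + (1/3)·4 = 23/3
Highest expected payoff is 13, from s2.

s2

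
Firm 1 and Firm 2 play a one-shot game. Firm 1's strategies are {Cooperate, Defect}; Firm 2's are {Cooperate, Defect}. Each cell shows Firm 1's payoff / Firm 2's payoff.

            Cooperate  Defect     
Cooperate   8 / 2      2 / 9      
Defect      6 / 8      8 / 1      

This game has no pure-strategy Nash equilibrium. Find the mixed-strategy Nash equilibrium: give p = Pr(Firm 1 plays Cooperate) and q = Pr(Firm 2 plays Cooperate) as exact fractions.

p = 1/2, q = 3/4

Each player's mixing probability is pinned down by making the *other* player indifferent.
Firm 2 indifferent between Cooperate and Defect: p·2 + (1−p)·8 = p·9 + (1−p)·1 ⟹ 8 + (-6)p = 1 + 8p ⟹ p = 1/2.
Firm 1 indifferent between Cooperate and Defect: q·8 + (1−q)·2 = q·6 + (1−q)·8 ⟹ 2 + 6q = 8 + (-2)q ⟹ q = 3/4.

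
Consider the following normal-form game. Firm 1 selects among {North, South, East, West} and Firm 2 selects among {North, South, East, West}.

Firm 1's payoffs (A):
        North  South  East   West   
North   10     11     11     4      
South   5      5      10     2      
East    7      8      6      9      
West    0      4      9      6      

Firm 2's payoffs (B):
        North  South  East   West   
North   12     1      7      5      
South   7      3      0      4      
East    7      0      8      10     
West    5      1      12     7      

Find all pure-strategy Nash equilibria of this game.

Find each player's best response to every opponent strategy; NE are the intersections.
Firm 1's best responses — vs North: North (payoff 10); vs South: North (payoff 11); vs East: North (payoff 11); vs West: East (payoff 9).
Firm 2's best responses — vs North: North (payoff 12); vs South: North (payoff 7); vs East: West (payoff 10); vs West: East (payoff 12).
Mutual best responses occur at (North, North) and (East, West); at each, neither player gains by switching.

(North, North) and (East, West)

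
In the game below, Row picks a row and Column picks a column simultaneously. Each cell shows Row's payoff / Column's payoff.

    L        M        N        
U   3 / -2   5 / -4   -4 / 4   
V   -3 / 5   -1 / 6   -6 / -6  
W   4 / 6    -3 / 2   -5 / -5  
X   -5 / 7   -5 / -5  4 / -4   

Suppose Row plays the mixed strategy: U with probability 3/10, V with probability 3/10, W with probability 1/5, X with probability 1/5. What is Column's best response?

Column's best reply maximizes expected payoff against the mix.
L: (3/10)·(-2) + (3/10)·5 + (1/5)·6 + (1/5)·7 = 7/2
M: (3/10)·(-4) + (3/10)·6 + (1/5)·2 + (1/5)·(-5) = 0
N: (3/10)·4 + (3/10)·(-6) + (1/5)·(-5) + (1/5)·(-4) = -12/5
Highest expected payoff is 7/2, from L.

L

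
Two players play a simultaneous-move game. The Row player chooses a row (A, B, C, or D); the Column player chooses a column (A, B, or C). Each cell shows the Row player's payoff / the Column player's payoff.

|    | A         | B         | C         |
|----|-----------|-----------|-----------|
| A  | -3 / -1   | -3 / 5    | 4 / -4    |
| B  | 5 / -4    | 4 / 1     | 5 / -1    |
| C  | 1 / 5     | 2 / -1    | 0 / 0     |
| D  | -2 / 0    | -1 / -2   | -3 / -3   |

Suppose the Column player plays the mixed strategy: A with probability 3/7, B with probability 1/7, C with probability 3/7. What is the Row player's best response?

The Row player's best reply maximizes expected payoff against the mix.
A: (3/7)·(-3) + (1/7)·(-3) + (3/7)·4 = 0
B: (3/7)·5 + (1/7)·4 + (3/7)·5 = 34/7
C: (3/7)·1 + (1/7)·2 + (3/7)·0 = 5/7
D: (3/7)·(-2) + (1/7)·(-1) + (3/7)·(-3) = -16/7
Highest expected payoff is 34/7, from B.

B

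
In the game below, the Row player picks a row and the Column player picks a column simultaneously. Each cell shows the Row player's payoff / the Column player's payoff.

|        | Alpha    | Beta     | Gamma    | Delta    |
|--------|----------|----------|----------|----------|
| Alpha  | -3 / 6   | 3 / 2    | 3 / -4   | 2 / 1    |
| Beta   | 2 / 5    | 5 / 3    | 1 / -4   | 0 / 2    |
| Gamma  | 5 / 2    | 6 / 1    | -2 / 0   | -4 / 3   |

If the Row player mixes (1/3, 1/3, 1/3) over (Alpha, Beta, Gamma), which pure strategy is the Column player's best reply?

Alpha

The Column player's best reply maximizes expected payoff against the mix.
Alpha: (1/3)·6 + (1/3)·5 + (1/3)·2 = 13/3
Beta: (1/3)·2 + (1/3)·3 + (1/3)·1 = 2
Gamma: (1/3)·(-4) + (1/3)·(-4) + (1/3)·0 = -8/3
Delta: (1/3)·1 + (1/3)·2 + (1/3)·3 = 2
Highest expected payoff is 13/3, from Alpha.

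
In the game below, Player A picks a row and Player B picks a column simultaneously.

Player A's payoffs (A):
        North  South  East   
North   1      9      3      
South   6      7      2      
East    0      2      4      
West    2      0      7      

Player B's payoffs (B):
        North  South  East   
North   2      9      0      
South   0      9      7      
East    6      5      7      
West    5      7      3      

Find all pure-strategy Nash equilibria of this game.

(North, South)

Find each player's best response to every opponent strategy; NE are the intersections.
Player A's best responses — vs North: South (payoff 6); vs South: North (payoff 9); vs East: West (payoff 7).
Player B's best responses — vs North: South (payoff 9); vs South: South (payoff 9); vs East: East (payoff 7); vs West: South (payoff 7).
The only mutual best response is (North, South); neither player gains by switching there.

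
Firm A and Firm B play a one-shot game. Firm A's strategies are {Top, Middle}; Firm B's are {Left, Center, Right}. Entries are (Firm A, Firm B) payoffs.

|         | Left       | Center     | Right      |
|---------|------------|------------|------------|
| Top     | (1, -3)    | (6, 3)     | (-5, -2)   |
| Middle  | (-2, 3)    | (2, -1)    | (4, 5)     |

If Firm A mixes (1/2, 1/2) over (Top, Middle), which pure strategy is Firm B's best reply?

Right

Compute Firm B's expected payoff from each pure strategy against the given mix.
Left: (1/2)·(-3) + (1/2)·3 = 0
Center: (1/2)·3 + (1/2)·(-1) = 1
Right: (1/2)·(-2) + (1/2)·5 = 3/2
Highest expected payoff is 3/2, from Right.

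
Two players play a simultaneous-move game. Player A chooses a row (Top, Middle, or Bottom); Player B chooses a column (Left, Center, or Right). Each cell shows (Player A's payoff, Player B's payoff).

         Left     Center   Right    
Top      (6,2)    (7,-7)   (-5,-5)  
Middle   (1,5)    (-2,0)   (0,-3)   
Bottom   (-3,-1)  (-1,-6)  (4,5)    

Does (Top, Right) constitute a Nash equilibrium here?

No

Holding Player B at Right: Player A gets -5 from Top but could get 4 by switching to Bottom. Player A has a profitable deviation.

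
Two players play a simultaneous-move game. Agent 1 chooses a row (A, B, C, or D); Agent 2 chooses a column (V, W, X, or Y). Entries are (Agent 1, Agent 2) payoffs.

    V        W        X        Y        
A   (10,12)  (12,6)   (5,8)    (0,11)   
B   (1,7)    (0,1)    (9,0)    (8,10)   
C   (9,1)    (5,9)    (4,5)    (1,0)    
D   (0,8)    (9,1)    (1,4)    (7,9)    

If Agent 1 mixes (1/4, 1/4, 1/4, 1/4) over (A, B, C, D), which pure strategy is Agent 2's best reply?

Y

Agent 2's best reply maximizes expected payoff against the mix.
V: (1/4)·12 + (1/4)·7 + (1/4)·1 + (1/4)·8 = 7
W: (1/4)·6 + (1/4)·1 + (1/4)·9 + (1/4)·1 = 17/4
X: (1/4)·8 + (1/4)·0 + (1/4)·5 + (1/4)·4 = 17/4
Y: (1/4)·11 + (1/4)·10 + (1/4)·0 + (1/4)·9 = 15/2
Highest expected payoff is 15/2, from Y.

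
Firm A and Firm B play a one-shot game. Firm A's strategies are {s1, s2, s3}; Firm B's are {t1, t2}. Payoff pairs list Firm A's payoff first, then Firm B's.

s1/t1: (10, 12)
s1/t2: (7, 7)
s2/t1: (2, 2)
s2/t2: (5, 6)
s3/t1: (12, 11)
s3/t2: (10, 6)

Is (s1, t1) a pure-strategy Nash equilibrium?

No

Holding Firm B at t1: Firm A gets 10 from s1 but could get 12 by switching to s3. Firm A has a profitable deviation.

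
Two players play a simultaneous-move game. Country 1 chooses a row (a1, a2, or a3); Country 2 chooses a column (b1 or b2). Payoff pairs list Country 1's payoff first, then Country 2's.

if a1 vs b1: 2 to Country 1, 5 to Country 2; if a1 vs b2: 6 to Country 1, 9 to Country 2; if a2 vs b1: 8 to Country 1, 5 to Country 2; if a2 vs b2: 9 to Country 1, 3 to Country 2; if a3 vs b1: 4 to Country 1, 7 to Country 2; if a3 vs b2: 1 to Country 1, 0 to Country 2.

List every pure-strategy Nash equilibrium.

Find each player's best response to every opponent strategy; NE are the intersections.
Country 1's best responses — vs b1: a2 (payoff 8); vs b2: a2 (payoff 9).
Country 2's best responses — vs a1: b2 (payoff 9); vs a2: b1 (payoff 5); vs a3: b1 (payoff 7).
The only mutual best response is (a2, b1); neither player gains by switching there.

(a2, b1)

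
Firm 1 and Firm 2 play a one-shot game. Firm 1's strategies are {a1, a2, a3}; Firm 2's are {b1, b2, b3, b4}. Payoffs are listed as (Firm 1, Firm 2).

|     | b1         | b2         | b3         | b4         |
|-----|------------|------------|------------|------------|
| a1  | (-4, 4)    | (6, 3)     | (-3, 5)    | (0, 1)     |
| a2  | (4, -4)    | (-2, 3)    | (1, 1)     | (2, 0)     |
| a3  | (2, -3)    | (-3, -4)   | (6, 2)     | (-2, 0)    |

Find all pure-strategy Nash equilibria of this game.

(a3, b3)

A profile is a Nash equilibrium when each player is best-responding to the other.
Firm 1's best responses — vs b1: a2 (payoff 4); vs b2: a1 (payoff 6); vs b3: a3 (payoff 6); vs b4: a2 (payoff 2).
Firm 2's best responses — vs a1: b3 (payoff 5); vs a2: b2 (payoff 3); vs a3: b3 (payoff 2).
The only mutual best response is (a3, b3); neither player gains by switching there.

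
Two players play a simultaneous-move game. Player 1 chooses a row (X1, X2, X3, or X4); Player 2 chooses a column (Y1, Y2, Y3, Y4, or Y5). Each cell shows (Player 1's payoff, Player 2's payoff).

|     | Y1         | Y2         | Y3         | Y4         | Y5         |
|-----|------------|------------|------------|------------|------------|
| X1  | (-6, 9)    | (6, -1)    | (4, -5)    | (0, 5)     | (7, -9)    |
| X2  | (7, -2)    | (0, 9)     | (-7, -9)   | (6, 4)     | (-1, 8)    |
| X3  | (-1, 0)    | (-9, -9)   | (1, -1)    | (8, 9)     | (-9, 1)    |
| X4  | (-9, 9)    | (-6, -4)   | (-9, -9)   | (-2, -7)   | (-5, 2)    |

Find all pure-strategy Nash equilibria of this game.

A profile is a Nash equilibrium when each player is best-responding to the other.
Player 1's best responses — vs Y1: X2 (payoff 7); vs Y2: X1 (payoff 6); vs Y3: X1 (payoff 4); vs Y4: X3 (payoff 8); vs Y5: X1 (payoff 7).
Player 2's best responses — vs X1: Y1 (payoff 9); vs X2: Y2 (payoff 9); vs X3: Y4 (payoff 9); vs X4: Y1 (payoff 9).
The only mutual best response is (X3, Y4); neither player gains by switching there.

(X3, Y4)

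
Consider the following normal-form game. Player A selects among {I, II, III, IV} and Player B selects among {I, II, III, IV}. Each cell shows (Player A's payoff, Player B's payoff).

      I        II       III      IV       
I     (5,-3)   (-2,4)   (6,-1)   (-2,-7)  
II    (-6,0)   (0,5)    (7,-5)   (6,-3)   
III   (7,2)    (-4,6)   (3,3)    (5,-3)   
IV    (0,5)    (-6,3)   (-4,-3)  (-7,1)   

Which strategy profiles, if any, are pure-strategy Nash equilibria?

(II, II)

A profile is a Nash equilibrium when each player is best-responding to the other.
Player A's best responses — vs I: III (payoff 7); vs II: II (payoff 0); vs III: II (payoff 7); vs IV: II (payoff 6).
Player B's best responses — vs I: II (payoff 4); vs II: II (payoff 5); vs III: II (payoff 6); vs IV: I (payoff 5).
The only mutual best response is (II, II); neither player gains by switching there.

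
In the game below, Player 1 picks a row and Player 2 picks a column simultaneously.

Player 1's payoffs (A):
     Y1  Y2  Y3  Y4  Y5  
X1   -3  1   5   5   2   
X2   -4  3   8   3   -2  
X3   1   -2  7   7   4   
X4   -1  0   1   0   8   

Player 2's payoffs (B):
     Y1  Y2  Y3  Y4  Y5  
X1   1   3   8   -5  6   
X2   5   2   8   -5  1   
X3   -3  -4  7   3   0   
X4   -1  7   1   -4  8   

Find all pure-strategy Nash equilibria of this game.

Find each player's best response to every opponent strategy; NE are the intersections.
Player 1's best responses — vs Y1: X3 (payoff 1); vs Y2: X2 (payoff 3); vs Y3: X2 (payoff 8); vs Y4: X3 (payoff 7); vs Y5: X4 (payoff 8).
Player 2's best responses — vs X1: Y3 (payoff 8); vs X2: Y3 (payoff 8); vs X3: Y3 (payoff 7); vs X4: Y5 (payoff 8).
Mutual best responses occur at (X2, Y3) and (X4, Y5); at each, neither player gains by switching.

(X2, Y3) and (X4, Y5)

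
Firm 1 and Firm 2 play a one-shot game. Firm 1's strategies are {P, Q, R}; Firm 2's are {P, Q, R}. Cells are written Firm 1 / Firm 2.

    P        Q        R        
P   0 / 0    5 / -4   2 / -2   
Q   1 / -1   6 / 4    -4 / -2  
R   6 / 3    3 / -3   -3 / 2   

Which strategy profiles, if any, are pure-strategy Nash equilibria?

(Q, Q) and (R, P)

Find each player's best response to every opponent strategy; NE are the intersections.
Firm 1's best responses — vs P: R (payoff 6); vs Q: Q (payoff 6); vs R: P (payoff 2).
Firm 2's best responses — vs P: P (payoff 0); vs Q: Q (payoff 4); vs R: P (payoff 3).
Mutual best responses occur at (Q, Q) and (R, P); at each, neither player gains by switching.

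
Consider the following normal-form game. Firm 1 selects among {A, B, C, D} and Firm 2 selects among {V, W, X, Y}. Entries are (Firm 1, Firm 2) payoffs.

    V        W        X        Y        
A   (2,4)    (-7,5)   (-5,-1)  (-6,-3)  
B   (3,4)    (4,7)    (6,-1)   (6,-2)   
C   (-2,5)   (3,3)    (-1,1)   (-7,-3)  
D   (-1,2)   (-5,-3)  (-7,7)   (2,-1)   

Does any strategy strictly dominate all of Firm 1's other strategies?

A strategy is strictly dominant if it gives Firm 1 a strictly higher payoff than every other strategy, against every choice by the opponent.
B strictly dominates: vs V: 3 > each of {2, -2, -1}; vs W: 4 > each of {-7, 3, -5}; vs X: 6 > each of {-5, -1, -7}; vs Y: 6 > each of {-6, -7, 2}.

B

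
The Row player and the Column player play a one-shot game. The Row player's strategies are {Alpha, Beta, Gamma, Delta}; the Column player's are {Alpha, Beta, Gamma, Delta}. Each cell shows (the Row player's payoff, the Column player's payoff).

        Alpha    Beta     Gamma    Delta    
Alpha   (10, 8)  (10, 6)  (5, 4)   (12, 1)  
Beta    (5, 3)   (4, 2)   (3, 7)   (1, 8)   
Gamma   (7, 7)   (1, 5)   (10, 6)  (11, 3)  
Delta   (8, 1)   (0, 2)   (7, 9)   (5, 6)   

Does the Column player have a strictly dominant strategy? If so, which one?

No strictly dominant strategy

A strategy is strictly dominant if it gives the Column player a strictly higher payoff than every other strategy, against every choice by the opponent.
Alpha is not dominant: against Beta, Gamma gives 7 > 3.
Beta is not dominant: against Alpha, Alpha gives 8 > 6.
Gamma is not dominant: against Alpha, Alpha gives 8 > 4.
Delta is not dominant: against Alpha, Alpha gives 8 > 1.
No single strategy is best against every opponent action.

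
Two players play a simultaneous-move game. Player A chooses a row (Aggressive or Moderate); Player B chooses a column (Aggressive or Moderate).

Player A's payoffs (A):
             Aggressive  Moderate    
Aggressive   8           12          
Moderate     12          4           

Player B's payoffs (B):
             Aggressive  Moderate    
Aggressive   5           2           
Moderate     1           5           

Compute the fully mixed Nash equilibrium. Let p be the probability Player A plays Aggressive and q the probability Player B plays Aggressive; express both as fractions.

p = 4/7, q = 2/3

Each player's mixing probability is pinned down by making the *other* player indifferent.
Player B indifferent between Aggressive and Moderate: p·5 + (1−p)·1 = p·2 + (1−p)·5 ⟹ 1 + 4p = 5 + (-3)p ⟹ p = 4/7.
Player A indifferent between Aggressive and Moderate: q·8 + (1−q)·12 = q·12 + (1−q)·4 ⟹ 12 + (-4)q = 4 + 8q ⟹ q = 2/3.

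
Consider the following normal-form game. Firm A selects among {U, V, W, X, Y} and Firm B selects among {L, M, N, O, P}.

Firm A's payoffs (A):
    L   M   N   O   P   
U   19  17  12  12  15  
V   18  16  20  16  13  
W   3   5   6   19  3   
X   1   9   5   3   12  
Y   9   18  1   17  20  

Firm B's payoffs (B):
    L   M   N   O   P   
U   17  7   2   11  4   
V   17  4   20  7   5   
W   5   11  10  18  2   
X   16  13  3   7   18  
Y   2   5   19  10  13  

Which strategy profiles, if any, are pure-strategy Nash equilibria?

Check mutual best responses: a cell is a NE iff neither player can gain by unilaterally deviating.
Firm A's best responses — vs L: U (payoff 19); vs M: Y (payoff 18); vs N: V (payoff 20); vs O: W (payoff 19); vs P: Y (payoff 20).
Firm B's best responses — vs U: L (payoff 17); vs V: N (payoff 20); vs W: O (payoff 18); vs X: P (payoff 18); vs Y: N (payoff 19).
Mutual best responses occur at (U, L), (V, N), and (W, O); at each, neither player gains by switching.

(U, L), (V, N), and (W, O)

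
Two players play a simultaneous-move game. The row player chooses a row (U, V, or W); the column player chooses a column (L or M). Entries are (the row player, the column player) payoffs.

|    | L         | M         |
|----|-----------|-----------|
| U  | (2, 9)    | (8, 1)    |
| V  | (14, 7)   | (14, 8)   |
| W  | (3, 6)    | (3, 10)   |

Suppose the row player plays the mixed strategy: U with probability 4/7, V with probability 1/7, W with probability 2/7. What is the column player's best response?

The column player's best reply maximizes expected payoff against the mix.
L: (4/7)·9 + (1/7)·7 + (2/7)·6 = 55/7
M: (4/7)·1 + (1/7)·8 + (2/7)·10 = 32/7
Highest expected payoff is 55/7, from L.

L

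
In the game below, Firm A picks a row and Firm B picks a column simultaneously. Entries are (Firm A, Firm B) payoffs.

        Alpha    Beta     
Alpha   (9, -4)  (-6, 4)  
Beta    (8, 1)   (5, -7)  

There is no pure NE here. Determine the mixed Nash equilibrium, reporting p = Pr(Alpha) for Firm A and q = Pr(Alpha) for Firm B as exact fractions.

p = 1/2, q = 11/12

In a mixed NE each player is indifferent between their pure strategies, so the opponent's mix sets the indifference.
Firm B indifferent between Alpha and Beta: p·(-4) + (1−p)·1 = p·4 + (1−p)·(-7) ⟹ 1 + (-5)p = (-7) + 11p ⟹ p = 1/2.
Firm A indifferent between Alpha and Beta: q·9 + (1−q)·(-6) = q·8 + (1−q)·5 ⟹ (-6) + 15q = 5 + 3q ⟹ q = 11/12.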